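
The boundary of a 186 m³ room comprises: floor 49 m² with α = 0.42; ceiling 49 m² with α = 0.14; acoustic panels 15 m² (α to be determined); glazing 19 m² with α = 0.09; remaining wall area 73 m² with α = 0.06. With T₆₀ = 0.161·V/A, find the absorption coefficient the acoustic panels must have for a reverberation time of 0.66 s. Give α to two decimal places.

0.79

Required total absorption A = 0.161·186/0.66 = 45.37 m².
Absorption from the other surfaces = 49·0.42 + 49·0.14 + 19·0.09 + 73·0.06 = 33.53 m², so the acoustic panels must supply 11.84 m² over 15 m².
α = 11.84/15 = 0.790.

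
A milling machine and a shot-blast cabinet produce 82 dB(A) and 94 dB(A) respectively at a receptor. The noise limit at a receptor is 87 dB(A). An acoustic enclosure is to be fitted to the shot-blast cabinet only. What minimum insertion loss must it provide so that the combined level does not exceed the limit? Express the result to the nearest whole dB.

9 dB

The untreated sources together contribute 10^(82/10) = 1.585e+08, i.e. 82.00 dB(A).
To meet 87 dB(A) overall, the treated shot-blast cabinet may contribute at most 10^(87/10) − 1.585e+08 = 3.427e+08, i.e. 85.35 dB(A).
Required insertion loss = 94 − 85.35 = 8.65 dB.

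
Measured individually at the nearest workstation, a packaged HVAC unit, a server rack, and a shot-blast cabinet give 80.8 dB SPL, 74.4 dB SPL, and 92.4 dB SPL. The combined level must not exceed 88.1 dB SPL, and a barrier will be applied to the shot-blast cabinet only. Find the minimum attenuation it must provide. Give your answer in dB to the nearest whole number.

5 dB

Fixed contribution from the other sources: Σ 10^(L/10) = 10^(80.8/10) + 10^(74.4/10) = 1.478e+08 (81.70 dB SPL).
To meet 88.1 dB SPL overall, the treated shot-blast cabinet may contribute at most 10^(88.1/10) − 1.478e+08 = 4.979e+08, i.e. 86.97 dB SPL.
So the shot-blast cabinet must be reduced from 92.4 to 86.97 dB SPL: IL = 5.43 dB.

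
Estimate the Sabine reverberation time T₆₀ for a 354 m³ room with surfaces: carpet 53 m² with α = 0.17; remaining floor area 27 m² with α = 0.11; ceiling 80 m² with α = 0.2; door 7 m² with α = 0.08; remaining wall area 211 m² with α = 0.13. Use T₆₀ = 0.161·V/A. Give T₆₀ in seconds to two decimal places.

1.02 s

Total absorption A = 53·0.17 + 27·0.11 + 80·0.2 + 7·0.08 + 211·0.13 = 55.97 m² sabins.
T₆₀ = 0.161·V/A = 0.161·354/55.97 = 1.018 s.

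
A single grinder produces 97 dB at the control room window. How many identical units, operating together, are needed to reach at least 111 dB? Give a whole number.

26

N identical sources give L₁ + 10·log₁₀ N, so require 10·log₁₀ N ≥ 111 − 97 = 14.0 dB.
N ≥ 10^(14.0/10) = 25.119, so N = 26.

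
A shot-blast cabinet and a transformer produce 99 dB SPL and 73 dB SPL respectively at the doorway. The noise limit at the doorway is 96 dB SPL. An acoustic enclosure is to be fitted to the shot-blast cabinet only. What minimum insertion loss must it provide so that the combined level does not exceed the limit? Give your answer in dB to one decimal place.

Fixed contribution from the other source: Σ 10^(L/10) = 10^(73/10) = 1.995e+07 (73.00 dB SPL).
To meet 96 dB SPL overall, the treated shot-blast cabinet may contribute at most 10^(96/10) − 1.995e+07 = 3.961e+09, i.e. 95.98 dB SPL.
Required insertion loss = 99 − 95.98 = 3.02 dB.

3.0 dB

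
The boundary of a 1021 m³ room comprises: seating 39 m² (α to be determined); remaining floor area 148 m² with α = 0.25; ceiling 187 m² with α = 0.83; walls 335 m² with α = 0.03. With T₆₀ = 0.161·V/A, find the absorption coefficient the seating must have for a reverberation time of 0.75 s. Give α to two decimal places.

A = 0.161·V/T₆₀ = 0.161·1021/0.75 = 219.17 m² sabins.
Absorption from the other surfaces = 148·0.25 + 187·0.83 + 335·0.03 = 202.26 m², so the seating must supply 16.91 m² over 39 m².
α = 16.91/39 = 0.434.

0.43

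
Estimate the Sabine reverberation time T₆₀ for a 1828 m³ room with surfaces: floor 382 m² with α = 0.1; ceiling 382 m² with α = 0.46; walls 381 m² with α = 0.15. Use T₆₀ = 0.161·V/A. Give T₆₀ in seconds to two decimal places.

Total absorption A = 382·0.1 + 382·0.46 + 381·0.15 = 271.07 m² sabins.
T₆₀ = 0.161·V/A = 0.161·1828/271.07 = 1.086 s.

1.09 s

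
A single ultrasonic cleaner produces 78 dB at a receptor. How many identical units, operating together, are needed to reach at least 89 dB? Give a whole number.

13

The shortfall is 89 − 78 = 11.0 dB, and N units add 10·log₁₀ N, so need 10·log₁₀ N ≥ 11.0.
N ≥ 10^(11.0/10) = 12.589, so N = 13.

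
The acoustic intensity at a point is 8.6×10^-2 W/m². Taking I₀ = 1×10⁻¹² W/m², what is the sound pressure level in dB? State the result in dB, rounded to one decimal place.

Dividing by I₀ shifts the exponent by 12: I/I₀ = 8.6×10^10.
L = 10·(0.9345 + 10) = 109.34 dB.

109.3 dB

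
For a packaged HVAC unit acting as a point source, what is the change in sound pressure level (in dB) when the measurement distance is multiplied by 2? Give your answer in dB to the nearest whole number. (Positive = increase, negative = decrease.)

-6 dB

With spherical spreading the level changes by −20·log₁₀(r₂/r₁).
ΔL = −20·log₁₀(2) = -6.02 dB.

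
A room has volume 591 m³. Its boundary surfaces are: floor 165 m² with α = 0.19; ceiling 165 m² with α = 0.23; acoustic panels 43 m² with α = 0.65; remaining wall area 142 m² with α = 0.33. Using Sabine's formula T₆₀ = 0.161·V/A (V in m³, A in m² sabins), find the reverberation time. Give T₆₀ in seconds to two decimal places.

Total absorption A = 165·0.19 + 165·0.23 + 43·0.65 + 142·0.33 = 144.11 m² sabins.
T₆₀ = 0.161 × 591 / 144.11 = 0.660 s.

0.66 s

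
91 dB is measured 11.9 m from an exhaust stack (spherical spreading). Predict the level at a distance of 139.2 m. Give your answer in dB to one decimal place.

For a point source, L₂ = L₁ − 20·log₁₀(r₂/r₁).
L₂ = 91 − 20·log₁₀(139.2/11.9) = 91 − 21.362 = 69.64 dB.

69.6 dB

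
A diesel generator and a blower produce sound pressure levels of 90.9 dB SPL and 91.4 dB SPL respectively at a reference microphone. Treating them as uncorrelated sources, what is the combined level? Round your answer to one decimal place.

For uncorrelated sources the intensities add, so convert each level to linear form, sum, and take 10·log₁₀ of the total.
Σ 10^(L/10) = 10^(90.9/10) + 10^(91.4/10) = 2.611e+09.
L_total = 10·log₁₀(2.611e+09) = 94.17 dB SPL.

94.2 dB SPL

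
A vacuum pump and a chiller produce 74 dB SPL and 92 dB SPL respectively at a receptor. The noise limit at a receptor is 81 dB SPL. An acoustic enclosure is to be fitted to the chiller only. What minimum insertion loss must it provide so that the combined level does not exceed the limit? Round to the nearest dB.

12 dB

The untreated sources together contribute 10^(74/10) = 2.512e+07, i.e. 74.00 dB SPL.
The limit corresponds to 10^(81/10) = 1.259e+08; subtracting the fixed part leaves 1.008e+08 for the chiller, i.e. 80.03 dB SPL.
So the chiller must be reduced from 92 to 80.03 dB SPL: IL = 11.97 dB.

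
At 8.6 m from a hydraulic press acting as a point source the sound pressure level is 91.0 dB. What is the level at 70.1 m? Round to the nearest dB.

Point-source attenuation: ΔL = 20·log₁₀(r₂/r₁) = 20·log₁₀(70.1/8.6) = 18.224 dB.
L₂ = 91.0 − 20·log₁₀(70.1/8.6) = 91.0 − 18.224 = 72.78 dB.

73 dB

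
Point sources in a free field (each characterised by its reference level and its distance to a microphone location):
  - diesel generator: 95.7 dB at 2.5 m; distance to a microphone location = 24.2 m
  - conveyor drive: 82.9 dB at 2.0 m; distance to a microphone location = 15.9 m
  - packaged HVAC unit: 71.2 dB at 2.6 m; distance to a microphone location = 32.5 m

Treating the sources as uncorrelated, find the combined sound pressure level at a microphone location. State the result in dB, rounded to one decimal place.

Apply inverse-square spreading to bring every level to the receiver, then sum 10^(L/10).
diesel generator: 95.7 − 20·log₁₀(24.2/2.5) = 95.7 − 19.72 = 75.98 dB.
conveyor drive: 82.9 − 20·log₁₀(15.9/2.0) = 82.9 − 18.01 = 64.89 dB.
packaged HVAC unit: 71.2 − 20·log₁₀(32.5/2.6) = 71.2 − 21.94 = 49.26 dB.
Σ 10^(L/10) = 4.282e+07 → L_total = 10·log₁₀(4.282e+07) = 76.32 dB.

76.3 dB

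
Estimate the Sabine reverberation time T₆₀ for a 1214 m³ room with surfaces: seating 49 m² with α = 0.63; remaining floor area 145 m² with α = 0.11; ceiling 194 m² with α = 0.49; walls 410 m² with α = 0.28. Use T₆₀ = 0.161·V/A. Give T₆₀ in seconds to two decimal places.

Total absorption A = 49·0.63 + 145·0.11 + 194·0.49 + 410·0.28 = 256.68 m² sabins.
T₆₀ = 0.161 × 1214 / 256.68 = 0.761 s.

0.76 s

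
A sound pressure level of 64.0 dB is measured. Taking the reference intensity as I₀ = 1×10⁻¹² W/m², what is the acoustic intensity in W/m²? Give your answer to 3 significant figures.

2.51e-06 W/m²

I/I₀ = 10^(64.0/10) = 2.512e+06, so I = 2.512e+06 × 10⁻¹² W/m².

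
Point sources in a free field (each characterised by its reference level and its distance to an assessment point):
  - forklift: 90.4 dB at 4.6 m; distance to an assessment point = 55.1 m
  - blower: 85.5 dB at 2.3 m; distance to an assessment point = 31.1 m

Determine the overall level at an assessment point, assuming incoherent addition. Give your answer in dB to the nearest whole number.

70 dB

Propagate each source to the receiver with L = L_ref − 20·log₁₀(r/r_ref), then add intensities.
forklift: 90.4 − 20·log₁₀(55.1/4.6) = 90.4 − 21.57 = 68.83 dB.
blower: 85.5 − 20·log₁₀(31.1/2.3) = 85.5 − 22.62 = 62.88 dB.
Σ 10^(L/10) = 9.583e+06 → L_total = 10·log₁₀(9.583e+06) = 69.81 dB.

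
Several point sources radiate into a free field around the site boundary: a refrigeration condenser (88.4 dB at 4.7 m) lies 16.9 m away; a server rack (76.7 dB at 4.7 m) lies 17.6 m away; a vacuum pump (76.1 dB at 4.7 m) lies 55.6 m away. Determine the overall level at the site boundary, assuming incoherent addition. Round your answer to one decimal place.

77.6 dB

Propagate each source to the receiver with L = L_ref − 20·log₁₀(r/r_ref), then add intensities.
refrigeration condenser: 88.4 − 20·log₁₀(16.9/4.7) = 88.4 − 11.12 = 77.28 dB.
server rack: 76.7 − 20·log₁₀(17.6/4.7) = 76.7 − 11.47 = 65.23 dB.
vacuum pump: 76.1 − 20·log₁₀(55.6/4.7) = 76.1 − 21.46 = 54.64 dB.
Σ 10^(L/10) = 5.714e+07 → L_total = 10·log₁₀(5.714e+07) = 77.57 dB.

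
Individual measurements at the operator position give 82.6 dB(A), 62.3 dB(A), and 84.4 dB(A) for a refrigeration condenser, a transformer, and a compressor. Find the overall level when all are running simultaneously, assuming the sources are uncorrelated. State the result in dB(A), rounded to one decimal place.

Incoherent sources combine by intensity addition: L_total = 10·log₁₀(Σ 10^(L_i/10)).
Σ 10^(L/10) = 10^(82.6/10) + 10^(62.3/10) + 10^(84.4/10) = 4.591e+08.
L_total = 10·log₁₀(4.591e+08) = 86.62 dB(A).

86.6 dB(A)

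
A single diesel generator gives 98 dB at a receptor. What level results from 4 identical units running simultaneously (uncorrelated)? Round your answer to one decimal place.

104.0 dB

With 4 equal, uncorrelated contributions the intensity is 4× that of one unit, giving a rise of 10·log₁₀ 4.
L_total = 98 + 10·log₁₀(4) = 98 + 6.021 = 104.02 dB.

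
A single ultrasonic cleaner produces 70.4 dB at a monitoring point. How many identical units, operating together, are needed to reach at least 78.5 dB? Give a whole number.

7

Need L₁ + 10·log₁₀ N ≥ 78.5, i.e. log₁₀ N ≥ 0.81.
N ≥ 10^(8.1/10) = 6.457, so N = 7.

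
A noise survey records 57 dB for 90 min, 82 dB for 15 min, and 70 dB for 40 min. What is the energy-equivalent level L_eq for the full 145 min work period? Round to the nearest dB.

The energy average is taken in the linear domain: L_eq = 10·log₁₀[(Σ tᵢ·10^(Lᵢ/10))/T], T = 145 min.
Σ tᵢ·10^(Lᵢ/10) = 90·10^(57/10) + 15·10^(82/10) + 40·10^(70/10) = 2.822e+09.
L_eq = 10·log₁₀(2.822e+09/145) = 72.89 dB.

73 dB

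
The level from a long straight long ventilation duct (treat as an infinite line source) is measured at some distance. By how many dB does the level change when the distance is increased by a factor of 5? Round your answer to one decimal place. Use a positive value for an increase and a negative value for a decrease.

-7.0 dB

With cylindrical spreading the level changes by −10·log₁₀(r₂/r₁).
ΔL = −10·log₁₀(5) = -6.99 dB.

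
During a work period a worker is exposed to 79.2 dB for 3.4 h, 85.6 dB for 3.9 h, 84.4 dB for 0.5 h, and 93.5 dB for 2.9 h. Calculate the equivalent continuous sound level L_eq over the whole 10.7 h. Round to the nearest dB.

89 dB

Weight each interval's intensity by its duration and average over T = 10.7 h:
Σ tᵢ·10^(Lᵢ/10) = 3.4·10^(79.2/10) + 3.9·10^(85.6/10) + 0.5·10^(84.4/10) + 2.9·10^(93.5/10) = 8.329e+09.
L_eq = 10·log₁₀(8.329e+09/10.7) = 88.91 dB.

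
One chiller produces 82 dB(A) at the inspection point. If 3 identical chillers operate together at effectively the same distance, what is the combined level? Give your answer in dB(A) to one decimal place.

86.8 dB(A)

With 3 equal, uncorrelated contributions the intensity is 3× that of one unit, giving a rise of 10·log₁₀ 3.
L_total = 82 + 10·log₁₀(3) = 82 + 4.771 = 86.77 dB(A).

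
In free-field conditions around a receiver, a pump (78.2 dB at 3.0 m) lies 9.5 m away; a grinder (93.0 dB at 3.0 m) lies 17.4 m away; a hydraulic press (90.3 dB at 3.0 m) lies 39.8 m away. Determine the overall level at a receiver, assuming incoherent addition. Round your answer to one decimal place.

Propagate each source to the receiver with L = L_ref − 20·log₁₀(r/r_ref), then add intensities.
pump: 78.2 − 20·log₁₀(9.5/3.0) = 78.2 − 10.01 = 68.19 dB.
grinder: 93.0 − 20·log₁₀(17.4/3.0) = 93.0 − 15.27 = 77.73 dB.
hydraulic press: 90.3 − 20·log₁₀(39.8/3.0) = 90.3 − 22.46 = 67.84 dB.
Σ 10^(L/10) = 7.199e+07 → L_total = 10·log₁₀(7.199e+07) = 78.57 dB.

78.6 dB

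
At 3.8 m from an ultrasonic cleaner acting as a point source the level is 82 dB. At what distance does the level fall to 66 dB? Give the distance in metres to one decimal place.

24.0 m

Point-source spreading drops the level by 20·log₁₀(r₂/r₁); inverting, r₂/r₁ = 10^(ΔL/20).
r₂ = 3.8·10^((82−66)/20) = 3.8·10^(16.0/20) = 23.98 m.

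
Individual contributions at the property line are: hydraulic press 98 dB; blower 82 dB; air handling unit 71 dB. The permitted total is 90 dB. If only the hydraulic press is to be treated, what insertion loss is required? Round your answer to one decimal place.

Everything except the hydraulic press sums to 10^(82/10) + 10^(71/10) = 1.711e+08 in linear terms, 82.33 dB.
The limit corresponds to 10^(90/10) = 1.000e+09; subtracting the fixed part leaves 8.289e+08 for the hydraulic press, i.e. 89.19 dB.
Required insertion loss = 98 − 89.19 = 8.81 dB.

8.8 dB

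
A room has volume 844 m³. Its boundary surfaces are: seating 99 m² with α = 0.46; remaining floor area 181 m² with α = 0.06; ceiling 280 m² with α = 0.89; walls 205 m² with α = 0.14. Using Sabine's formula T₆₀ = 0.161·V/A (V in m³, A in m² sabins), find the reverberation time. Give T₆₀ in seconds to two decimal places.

Total absorption A = 99·0.46 + 181·0.06 + 280·0.89 + 205·0.14 = 334.30 m² sabins.
T₆₀ = 0.161 × 844 / 334.30 = 0.406 s.

0.41 s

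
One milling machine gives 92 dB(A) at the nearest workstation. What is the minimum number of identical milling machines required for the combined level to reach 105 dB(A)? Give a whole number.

Need L₁ + 10·log₁₀ N ≥ 105, i.e. log₁₀ N ≥ 1.30.
N ≥ 10^(13.0/10) = 19.953, so N = 20.

20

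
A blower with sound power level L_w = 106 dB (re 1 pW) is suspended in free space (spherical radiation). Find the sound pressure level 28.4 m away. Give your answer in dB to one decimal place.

65.9 dB

The power spreads over a sphere of area 4π·r², so L_p = L_w − 10·log₁₀(4π·r²).
4π·r² = 1.014e+04 m², 10·log₁₀ of that is 40.058 dB.
L_p = 106 − 40.058 = 65.94 dB.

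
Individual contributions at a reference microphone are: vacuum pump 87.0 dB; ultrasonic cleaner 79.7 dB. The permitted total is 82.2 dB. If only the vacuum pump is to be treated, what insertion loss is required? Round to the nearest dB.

8 dB

The untreated sources together contribute 10^(79.7/10) = 9.333e+07, i.e. 79.70 dB.
The limit corresponds to 10^(82.2/10) = 1.660e+08; subtracting the fixed part leaves 7.263e+07 for the vacuum pump, i.e. 78.61 dB.
So the vacuum pump must be reduced from 87.0 to 78.61 dB: IL = 8.39 dB.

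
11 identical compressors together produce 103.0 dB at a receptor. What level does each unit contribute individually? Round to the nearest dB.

93 dB

Dividing the total intensity by 11 lowers the level by 10·log₁₀ 11 = 10.414 dB: L₁ = 103.0 − 10.414.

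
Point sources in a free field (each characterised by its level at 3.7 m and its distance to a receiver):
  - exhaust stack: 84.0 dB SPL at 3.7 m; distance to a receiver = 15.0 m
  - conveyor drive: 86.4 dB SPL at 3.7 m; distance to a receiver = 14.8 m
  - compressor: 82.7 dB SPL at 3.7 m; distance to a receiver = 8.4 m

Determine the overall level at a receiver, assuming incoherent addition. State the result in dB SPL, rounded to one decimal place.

First find each source's level at the receiver (point-source: −20·log₁₀(r/r_ref)), then combine on an intensity basis.
exhaust stack: 84.0 − 20·log₁₀(15.0/3.7) = 84.0 − 12.16 = 71.84 dB SPL.
conveyor drive: 86.4 − 20·log₁₀(14.8/3.7) = 86.4 − 12.04 = 74.36 dB SPL.
compressor: 82.7 − 20·log₁₀(8.4/3.7) = 82.7 − 7.12 = 75.58 dB SPL.
Σ 10^(L/10) = 7.869e+07 → L_total = 10·log₁₀(7.869e+07) = 78.96 dB SPL.

79.0 dB SPL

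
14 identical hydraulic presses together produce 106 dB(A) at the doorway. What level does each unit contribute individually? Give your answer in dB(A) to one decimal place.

94.5 dB(A)

Dividing the total intensity by 14 lowers the level by 10·log₁₀ 14 = 11.461 dB: L₁ = 106 − 11.461.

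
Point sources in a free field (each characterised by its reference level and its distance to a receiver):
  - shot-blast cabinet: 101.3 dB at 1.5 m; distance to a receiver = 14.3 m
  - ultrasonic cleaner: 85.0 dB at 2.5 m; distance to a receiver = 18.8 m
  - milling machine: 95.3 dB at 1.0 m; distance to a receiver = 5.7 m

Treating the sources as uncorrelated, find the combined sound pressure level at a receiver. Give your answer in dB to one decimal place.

Apply inverse-square spreading to bring every level to the receiver, then sum 10^(L/10).
shot-blast cabinet: 101.3 − 20·log₁₀(14.3/1.5) = 101.3 − 19.58 = 81.72 dB.
ultrasonic cleaner: 85.0 − 20·log₁₀(18.8/2.5) = 85.0 − 17.52 = 67.48 dB.
milling machine: 95.3 − 20·log₁₀(5.7/1.0) = 95.3 − 15.12 = 80.18 dB.
Σ 10^(L/10) = 2.583e+08 → L_total = 10·log₁₀(2.583e+08) = 84.12 dB.

84.1 dB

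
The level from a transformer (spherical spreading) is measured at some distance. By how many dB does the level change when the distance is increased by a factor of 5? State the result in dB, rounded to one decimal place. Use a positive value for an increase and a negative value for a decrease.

Point-source spreading: ΔL = −20·log₁₀(r₂/r₁).
ΔL = −20·log₁₀(5) = -13.98 dB.

-14.0 dB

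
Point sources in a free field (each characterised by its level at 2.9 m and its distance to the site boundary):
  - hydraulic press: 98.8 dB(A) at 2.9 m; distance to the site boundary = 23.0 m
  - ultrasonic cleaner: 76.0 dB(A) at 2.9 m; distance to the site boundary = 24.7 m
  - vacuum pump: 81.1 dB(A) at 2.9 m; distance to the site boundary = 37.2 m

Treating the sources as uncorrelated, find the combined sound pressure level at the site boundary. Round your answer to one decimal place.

80.9 dB(A)

First find each source's level at the receiver (point-source: −20·log₁₀(r/r_ref)), then combine on an intensity basis.
hydraulic press: 98.8 − 20·log₁₀(23.0/2.9) = 98.8 − 17.99 = 80.81 dB(A).
ultrasonic cleaner: 76.0 − 20·log₁₀(24.7/2.9) = 76.0 − 18.61 = 57.39 dB(A).
vacuum pump: 81.1 − 20·log₁₀(37.2/2.9) = 81.1 − 22.16 = 58.94 dB(A).
Σ 10^(L/10) = 1.219e+08 → L_total = 10·log₁₀(1.219e+08) = 80.86 dB(A).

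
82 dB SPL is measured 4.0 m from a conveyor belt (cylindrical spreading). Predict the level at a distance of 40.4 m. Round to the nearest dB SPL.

For a line source, L₂ = L₁ − 10·log₁₀(r₂/r₁).
L₂ = 82 − 10·log₁₀(40.4/4.0) = 82 − 10.043 = 71.96 dB SPL.

72 dB SPL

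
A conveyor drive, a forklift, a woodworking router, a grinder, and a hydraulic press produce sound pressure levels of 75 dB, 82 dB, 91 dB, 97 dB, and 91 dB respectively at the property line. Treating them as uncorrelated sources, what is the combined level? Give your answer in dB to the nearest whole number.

Incoherent sources combine by intensity addition: L_total = 10·log₁₀(Σ 10^(L_i/10)).
Σ 10^(L/10) = 10^(75/10) + 10^(82/10) + 10^(91/10) + 10^(97/10) + 10^(91/10) = 7.720e+09.
L_total = 10·log₁₀(7.720e+09) = 98.88 dB.

99 dB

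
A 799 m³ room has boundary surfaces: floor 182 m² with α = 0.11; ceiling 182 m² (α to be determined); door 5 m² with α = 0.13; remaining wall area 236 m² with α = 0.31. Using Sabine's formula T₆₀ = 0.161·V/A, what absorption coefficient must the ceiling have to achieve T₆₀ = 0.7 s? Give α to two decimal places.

0.49

From T₆₀ = 0.161·V/A, the target T₆₀ = 0.7 s needs A = 0.161·799/0.7 = 183.77 m².
Absorption from the other surfaces = 182·0.11 + 5·0.13 + 236·0.31 = 93.83 m², so the ceiling must supply 89.94 m² over 182 m².
α = 89.94/182 = 0.494.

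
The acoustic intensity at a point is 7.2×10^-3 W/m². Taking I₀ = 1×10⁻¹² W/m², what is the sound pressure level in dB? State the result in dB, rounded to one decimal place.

98.6 dB

L = 10·log₁₀(I/I₀) = 10·log₁₀(7.2×10^-3/10⁻¹²) = 10·log₁₀(7.2×10^9).
L = 10·(0.8573 + 9) = 98.57 dB.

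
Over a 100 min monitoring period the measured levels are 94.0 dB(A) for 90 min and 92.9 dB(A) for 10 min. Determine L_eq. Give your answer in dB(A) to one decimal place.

The energy average is taken in the linear domain: L_eq = 10·log₁₀[(Σ tᵢ·10^(Lᵢ/10))/T], T = 100 min.
Σ tᵢ·10^(Lᵢ/10) = 90·10^(94.0/10) + 10·10^(92.9/10) = 2.456e+11.
L_eq = 10·log₁₀(2.456e+11/100) = 93.90 dB(A).

93.9 dB(A)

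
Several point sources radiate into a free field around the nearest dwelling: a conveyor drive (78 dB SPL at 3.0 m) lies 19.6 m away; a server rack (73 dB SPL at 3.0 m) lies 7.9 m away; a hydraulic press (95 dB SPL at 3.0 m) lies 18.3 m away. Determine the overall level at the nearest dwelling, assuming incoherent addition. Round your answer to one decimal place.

79.5 dB SPL

Propagate each source to the receiver with L = L_ref − 20·log₁₀(r/r_ref), then add intensities.
conveyor drive: 78 − 20·log₁₀(19.6/3.0) = 78 − 16.30 = 61.70 dB SPL.
server rack: 73 − 20·log₁₀(7.9/3.0) = 73 − 8.41 = 64.59 dB SPL.
hydraulic press: 95 − 20·log₁₀(18.3/3.0) = 95 − 15.71 = 79.29 dB SPL.
Σ 10^(L/10) = 8.934e+07 → L_total = 10·log₁₀(8.934e+07) = 79.51 dB SPL.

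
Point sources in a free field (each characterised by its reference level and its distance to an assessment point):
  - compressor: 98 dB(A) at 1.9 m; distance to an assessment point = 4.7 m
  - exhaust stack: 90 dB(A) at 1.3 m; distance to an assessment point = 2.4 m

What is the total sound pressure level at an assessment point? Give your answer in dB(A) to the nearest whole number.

First find each source's level at the receiver (point-source: −20·log₁₀(r/r_ref)), then combine on an intensity basis.
compressor: 98 − 20·log₁₀(4.7/1.9) = 98 − 7.87 = 90.13 dB(A).
exhaust stack: 90 − 20·log₁₀(2.4/1.3) = 90 − 5.33 = 84.67 dB(A).
Σ 10^(L/10) = 1.325e+09 → L_total = 10·log₁₀(1.325e+09) = 91.22 dB(A).

91 dB(A)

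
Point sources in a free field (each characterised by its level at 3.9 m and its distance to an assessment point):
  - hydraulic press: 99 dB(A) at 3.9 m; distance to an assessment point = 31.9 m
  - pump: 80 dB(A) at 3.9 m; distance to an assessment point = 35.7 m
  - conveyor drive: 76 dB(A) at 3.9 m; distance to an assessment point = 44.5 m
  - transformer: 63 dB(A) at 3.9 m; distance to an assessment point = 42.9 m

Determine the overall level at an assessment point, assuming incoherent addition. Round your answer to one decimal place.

80.8 dB(A)

Propagate each source to the receiver with L = L_ref − 20·log₁₀(r/r_ref), then add intensities.
hydraulic press: 99 − 20·log₁₀(31.9/3.9) = 99 − 18.25 = 80.75 dB(A).
pump: 80 − 20·log₁₀(35.7/3.9) = 80 − 19.23 = 60.77 dB(A).
conveyor drive: 76 − 20·log₁₀(44.5/3.9) = 76 − 21.15 = 54.85 dB(A).
transformer: 63 − 20·log₁₀(42.9/3.9) = 63 − 20.83 = 42.17 dB(A).
Σ 10^(L/10) = 1.202e+08 → L_total = 10·log₁₀(1.202e+08) = 80.80 dB(A).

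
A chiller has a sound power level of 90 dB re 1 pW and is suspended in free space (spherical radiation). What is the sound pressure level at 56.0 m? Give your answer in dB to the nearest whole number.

44 dB

L_p = L_w − 10·log₁₀(4π·r²) with r = 56.0 m.
4π·r² = 3.941e+04 m², 10·log₁₀ of that is 45.956 dB.
L_p = 90 − 45.956 = 44.04 dB.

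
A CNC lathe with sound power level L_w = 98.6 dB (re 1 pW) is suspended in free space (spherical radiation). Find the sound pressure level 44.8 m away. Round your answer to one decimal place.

54.6 dB

The power spreads over a sphere of area 4π·r², so L_p = L_w − 10·log₁₀(4π·r²).
4π·r² = 2.522e+04 m², 10·log₁₀ of that is 44.018 dB.
L_p = 98.6 − 44.018 = 54.58 dB.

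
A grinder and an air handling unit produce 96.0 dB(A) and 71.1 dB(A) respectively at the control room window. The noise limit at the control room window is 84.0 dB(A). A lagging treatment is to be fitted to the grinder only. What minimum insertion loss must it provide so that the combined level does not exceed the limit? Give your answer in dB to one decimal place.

Everything except the grinder sums to 10^(71.1/10) = 1.288e+07 in linear terms, 71.10 dB(A).
The limit corresponds to 10^(84.0/10) = 2.512e+08; subtracting the fixed part leaves 2.383e+08 for the grinder, i.e. 83.77 dB(A).
So the grinder must be reduced from 96.0 to 83.77 dB(A): IL = 12.23 dB.

12.2 dB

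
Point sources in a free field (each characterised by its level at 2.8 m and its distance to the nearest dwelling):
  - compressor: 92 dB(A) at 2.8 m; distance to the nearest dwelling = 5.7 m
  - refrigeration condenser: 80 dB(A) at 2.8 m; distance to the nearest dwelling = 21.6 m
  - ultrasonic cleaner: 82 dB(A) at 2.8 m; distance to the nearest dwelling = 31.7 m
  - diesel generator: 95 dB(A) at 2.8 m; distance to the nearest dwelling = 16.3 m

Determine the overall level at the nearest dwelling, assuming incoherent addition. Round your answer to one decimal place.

86.8 dB(A)

Propagate each source to the receiver with L = L_ref − 20·log₁₀(r/r_ref), then add intensities.
compressor: 92 − 20·log₁₀(5.7/2.8) = 92 − 6.17 = 85.83 dB(A).
refrigeration condenser: 80 − 20·log₁₀(21.6/2.8) = 80 − 17.75 = 62.25 dB(A).
ultrasonic cleaner: 82 − 20·log₁₀(31.7/2.8) = 82 − 21.08 = 60.92 dB(A).
diesel generator: 95 − 20·log₁₀(16.3/2.8) = 95 − 15.30 = 79.70 dB(A).
Σ 10^(L/10) = 4.787e+08 → L_total = 10·log₁₀(4.787e+08) = 86.80 dB(A).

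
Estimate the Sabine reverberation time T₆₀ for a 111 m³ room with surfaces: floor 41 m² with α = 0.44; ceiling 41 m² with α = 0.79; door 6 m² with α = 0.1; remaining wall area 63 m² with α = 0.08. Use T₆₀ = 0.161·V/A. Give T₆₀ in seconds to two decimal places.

Summing Sᵢαᵢ: 41·0.44 + 41·0.79 + 6·0.1 + 63·0.08 = 56.07 m².
T₆₀ = 0.161·V/A = 0.161·111/56.07 = 0.319 s.

0.32 s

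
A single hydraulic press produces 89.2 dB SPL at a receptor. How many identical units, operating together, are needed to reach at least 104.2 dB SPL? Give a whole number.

32

Need L₁ + 10·log₁₀ N ≥ 104.2, i.e. log₁₀ N ≥ 1.50.
N ≥ 10^(15.0/10) = 31.623, so N = 32.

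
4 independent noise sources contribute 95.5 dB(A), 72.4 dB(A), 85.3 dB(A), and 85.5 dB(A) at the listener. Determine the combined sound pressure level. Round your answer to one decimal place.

For uncorrelated sources the intensities add, so convert each level to linear form, sum, and take 10·log₁₀ of the total.
Σ 10^(L/10) = 10^(95.5/10) + 10^(72.4/10) + 10^(85.3/10) + 10^(85.5/10) = 4.259e+09.
L_total = 10·log₁₀(4.259e+09) = 96.29 dB(A).

96.3 dB(A)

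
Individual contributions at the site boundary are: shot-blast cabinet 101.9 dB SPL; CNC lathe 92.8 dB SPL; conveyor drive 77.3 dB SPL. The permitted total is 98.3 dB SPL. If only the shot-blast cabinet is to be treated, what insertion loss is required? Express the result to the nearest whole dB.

Everything except the shot-blast cabinet sums to 10^(92.8/10) + 10^(77.3/10) = 1.959e+09 in linear terms, 92.92 dB SPL.
The limit corresponds to 10^(98.3/10) = 6.761e+09; subtracting the fixed part leaves 4.802e+09 for the shot-blast cabinet, i.e. 96.81 dB SPL.
Required insertion loss = 101.9 − 96.81 = 5.09 dB.

5 dB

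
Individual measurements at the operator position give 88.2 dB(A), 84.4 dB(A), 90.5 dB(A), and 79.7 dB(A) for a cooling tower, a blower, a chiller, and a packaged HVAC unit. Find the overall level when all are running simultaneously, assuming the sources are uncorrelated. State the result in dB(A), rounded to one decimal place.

Incoherent sources combine by intensity addition: L_total = 10·log₁₀(Σ 10^(L_i/10)).
Σ 10^(L/10) = 10^(88.2/10) + 10^(84.4/10) + 10^(90.5/10) + 10^(79.7/10) = 2.151e+09.
L_total = 10·log₁₀(2.151e+09) = 93.33 dB(A).

93.3 dB(A)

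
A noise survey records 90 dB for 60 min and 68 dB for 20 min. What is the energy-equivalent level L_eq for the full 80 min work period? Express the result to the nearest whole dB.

89 dB

The energy average is taken in the linear domain: L_eq = 10·log₁₀[(Σ tᵢ·10^(Lᵢ/10))/T], T = 80 min.
Σ tᵢ·10^(Lᵢ/10) = 60·10^(90/10) + 20·10^(68/10) = 6.013e+10.
L_eq = 10·log₁₀(6.013e+10/80) = 88.76 dB.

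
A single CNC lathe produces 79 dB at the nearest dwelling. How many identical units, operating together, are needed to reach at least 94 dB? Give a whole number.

32

N identical sources give L₁ + 10·log₁₀ N, so require 10·log₁₀ N ≥ 94 − 79 = 15.0 dB.
N ≥ 10^(15.0/10) = 31.623, so N = 32.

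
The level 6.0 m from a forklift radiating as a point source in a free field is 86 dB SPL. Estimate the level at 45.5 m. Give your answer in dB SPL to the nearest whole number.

Spherical spreading from a point source gives a 20·log₁₀(r₂/r₁) drop.
L₂ = 86 − 20·log₁₀(45.5/6.0) = 86 − 17.597 = 68.40 dB SPL.

68 dB SPL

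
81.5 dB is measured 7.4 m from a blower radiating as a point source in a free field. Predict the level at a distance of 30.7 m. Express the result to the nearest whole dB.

For a point source, L₂ = L₁ − 20·log₁₀(r₂/r₁).
L₂ = 81.5 − 20·log₁₀(30.7/7.4) = 81.5 − 12.358 = 69.14 dB.

69 dB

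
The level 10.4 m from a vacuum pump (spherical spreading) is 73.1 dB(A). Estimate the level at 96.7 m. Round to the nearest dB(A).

For a point source, L₂ = L₁ − 20·log₁₀(r₂/r₁).
L₂ = 73.1 − 20·log₁₀(96.7/10.4) = 73.1 − 19.368 = 53.73 dB(A).

54 dB(A)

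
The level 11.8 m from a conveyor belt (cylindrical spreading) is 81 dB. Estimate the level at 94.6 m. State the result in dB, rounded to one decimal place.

Cylindrical spreading from a line source gives a 10·log₁₀(r₂/r₁) drop.
L₂ = 81 − 10·log₁₀(94.6/11.8) = 81 − 9.040 = 71.96 dB.

72.0 dB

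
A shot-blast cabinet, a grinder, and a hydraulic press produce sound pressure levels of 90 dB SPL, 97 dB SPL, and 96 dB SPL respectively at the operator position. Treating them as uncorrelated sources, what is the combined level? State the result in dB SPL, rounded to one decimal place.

100.0 dB SPL

For uncorrelated sources the intensities add, so convert each level to linear form, sum, and take 10·log₁₀ of the total.
Σ 10^(L/10) = 10^(90/10) + 10^(97/10) + 10^(96/10) = 9.993e+09.
L_total = 10·log₁₀(9.993e+09) = 100.00 dB SPL.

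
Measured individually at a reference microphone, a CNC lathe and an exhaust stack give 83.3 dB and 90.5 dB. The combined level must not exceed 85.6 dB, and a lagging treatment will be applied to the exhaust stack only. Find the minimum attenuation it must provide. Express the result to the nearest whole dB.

Fixed contribution from the other source: Σ 10^(L/10) = 10^(83.3/10) = 2.138e+08 (83.30 dB).
The limit corresponds to 10^(85.6/10) = 3.631e+08; subtracting the fixed part leaves 1.493e+08 for the exhaust stack, i.e. 81.74 dB.
Required insertion loss = 90.5 − 81.74 = 8.76 dB.

9 dB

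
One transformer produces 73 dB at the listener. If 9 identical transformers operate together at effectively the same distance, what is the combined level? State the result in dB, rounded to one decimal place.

With 9 equal, uncorrelated contributions the intensity is 9× that of one unit, giving a rise of 10·log₁₀ 9.
L_total = 73 + 10·log₁₀(9) = 73 + 9.542 = 82.54 dB.

82.5 dB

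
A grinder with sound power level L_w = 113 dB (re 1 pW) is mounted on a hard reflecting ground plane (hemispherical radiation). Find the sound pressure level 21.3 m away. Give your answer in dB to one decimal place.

L_p = L_w − 10·log₁₀(2π·r²) with r = 21.3 m.
2π·r² = 2851 m², 10·log₁₀ of that is 34.549 dB.
L_p = 113 − 34.549 = 78.45 dB.

78.5 dB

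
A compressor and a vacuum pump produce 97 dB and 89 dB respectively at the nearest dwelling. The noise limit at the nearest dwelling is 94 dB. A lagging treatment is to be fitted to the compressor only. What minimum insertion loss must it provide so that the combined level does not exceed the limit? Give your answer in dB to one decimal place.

Everything except the compressor sums to 10^(89/10) = 7.943e+08 in linear terms, 89.00 dB.
To meet 94 dB overall, the treated compressor may contribute at most 10^(94/10) − 7.943e+08 = 1.718e+09, i.e. 92.35 dB.
So the compressor must be reduced from 97 to 92.35 dB: IL = 4.65 dB.

4.7 dB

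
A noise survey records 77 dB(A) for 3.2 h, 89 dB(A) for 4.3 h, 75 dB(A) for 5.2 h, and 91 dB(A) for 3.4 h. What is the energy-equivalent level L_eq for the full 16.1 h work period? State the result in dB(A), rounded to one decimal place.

87.0 dB(A)

L_eq = 10·log₁₀[(1/T)·Σ tᵢ·10^(Lᵢ/10)] with T = 16.1 h.
Σ tᵢ·10^(Lᵢ/10) = 3.2·10^(77/10) + 4.3·10^(89/10) + 5.2·10^(75/10) + 3.4·10^(91/10) = 8.021e+09.
L_eq = 10·log₁₀(8.021e+09/16.1) = 86.97 dB(A).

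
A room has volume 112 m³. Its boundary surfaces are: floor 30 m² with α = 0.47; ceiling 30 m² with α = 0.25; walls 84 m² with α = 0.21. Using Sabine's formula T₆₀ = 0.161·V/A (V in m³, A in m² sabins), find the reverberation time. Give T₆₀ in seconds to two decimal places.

Summing Sᵢαᵢ: 30·0.47 + 30·0.25 + 84·0.21 = 39.24 m².
T₆₀ = 0.161 × 112 / 39.24 = 0.460 s.

0.46 s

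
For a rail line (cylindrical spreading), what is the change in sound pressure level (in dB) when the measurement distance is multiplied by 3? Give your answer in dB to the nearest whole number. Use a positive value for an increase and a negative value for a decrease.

A line source loses 3 dB per doubling of distance; generally ΔL = −10·log₁₀(r₂/r₁).
ΔL = −10·log₁₀(3) = -4.77 dB.

-5 dB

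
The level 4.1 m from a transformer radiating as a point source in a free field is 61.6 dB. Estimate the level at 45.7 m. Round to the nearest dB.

For a point source, L₂ = L₁ − 20·log₁₀(r₂/r₁).
L₂ = 61.6 − 20·log₁₀(45.7/4.1) = 61.6 − 20.943 = 40.66 dB.

41 dB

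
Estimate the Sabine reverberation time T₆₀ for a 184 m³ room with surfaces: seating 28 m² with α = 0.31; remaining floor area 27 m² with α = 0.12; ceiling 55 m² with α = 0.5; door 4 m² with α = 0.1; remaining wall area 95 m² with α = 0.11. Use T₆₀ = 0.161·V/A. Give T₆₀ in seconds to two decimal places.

Total absorption A = 28·0.31 + 27·0.12 + 55·0.5 + 4·0.1 + 95·0.11 = 50.27 m² sabins.
T₆₀ = 0.161·V/A = 0.161·184/50.27 = 0.589 s.

0.59 s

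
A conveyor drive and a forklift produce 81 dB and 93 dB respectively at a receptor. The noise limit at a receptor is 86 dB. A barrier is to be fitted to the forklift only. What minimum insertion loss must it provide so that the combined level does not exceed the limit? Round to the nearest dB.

9 dB

The untreated sources together contribute 10^(81/10) = 1.259e+08, i.e. 81.00 dB.
To meet 86 dB overall, the treated forklift may contribute at most 10^(86/10) − 1.259e+08 = 2.722e+08, i.e. 84.35 dB.
Required insertion loss = 93 − 84.35 = 8.65 dB.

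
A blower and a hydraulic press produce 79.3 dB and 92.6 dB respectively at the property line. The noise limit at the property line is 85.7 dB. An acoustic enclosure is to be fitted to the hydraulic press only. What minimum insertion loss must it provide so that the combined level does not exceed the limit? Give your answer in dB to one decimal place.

The untreated sources together contribute 10^(79.3/10) = 8.511e+07, i.e. 79.30 dB.
To meet 85.7 dB overall, the treated hydraulic press may contribute at most 10^(85.7/10) − 8.511e+07 = 2.864e+08, i.e. 84.57 dB.
Required insertion loss = 92.6 − 84.57 = 8.03 dB.

8.0 dB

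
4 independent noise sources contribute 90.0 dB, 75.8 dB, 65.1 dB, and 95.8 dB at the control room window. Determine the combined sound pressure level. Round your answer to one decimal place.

96.9 dB

For uncorrelated sources the intensities add, so convert each level to linear form, sum, and take 10·log₁₀ of the total.
Σ 10^(L/10) = 10^(90.0/10) + 10^(75.8/10) + 10^(65.1/10) + 10^(95.8/10) = 4.843e+09.
L_total = 10·log₁₀(4.843e+09) = 96.85 dB.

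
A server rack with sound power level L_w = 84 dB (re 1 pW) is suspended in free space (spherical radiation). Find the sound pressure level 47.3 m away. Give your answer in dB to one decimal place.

39.5 dB

The power spreads over a sphere of area 4π·r², so L_p = L_w − 10·log₁₀(4π·r²).
4π·r² = 2.811e+04 m², 10·log₁₀ of that is 44.489 dB.
L_p = 84 − 44.489 = 39.51 dB.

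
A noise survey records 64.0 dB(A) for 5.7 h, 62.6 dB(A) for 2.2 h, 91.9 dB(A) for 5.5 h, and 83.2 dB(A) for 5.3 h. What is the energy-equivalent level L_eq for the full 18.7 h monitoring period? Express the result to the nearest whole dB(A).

87 dB(A)

The energy average is taken in the linear domain: L_eq = 10·log₁₀[(Σ tᵢ·10^(Lᵢ/10))/T], T = 18.7 h.
Σ tᵢ·10^(Lᵢ/10) = 5.7·10^(64.0/10) + 2.2·10^(62.6/10) + 5.5·10^(91.9/10) + 5.3·10^(83.2/10) = 9.644e+09.
L_eq = 10·log₁₀(9.644e+09/18.7) = 87.12 dB(A).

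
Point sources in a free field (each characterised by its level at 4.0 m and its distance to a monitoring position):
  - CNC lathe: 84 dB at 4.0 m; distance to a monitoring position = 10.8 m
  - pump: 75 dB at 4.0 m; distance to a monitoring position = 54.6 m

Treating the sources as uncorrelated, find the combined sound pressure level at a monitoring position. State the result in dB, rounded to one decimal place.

Apply inverse-square spreading to bring every level to the receiver, then sum 10^(L/10).
CNC lathe: 84 − 20·log₁₀(10.8/4.0) = 84 − 8.63 = 75.37 dB.
pump: 75 − 20·log₁₀(54.6/4.0) = 75 − 22.70 = 52.30 dB.
Σ 10^(L/10) = 3.463e+07 → L_total = 10·log₁₀(3.463e+07) = 75.39 dB.

75.4 dB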